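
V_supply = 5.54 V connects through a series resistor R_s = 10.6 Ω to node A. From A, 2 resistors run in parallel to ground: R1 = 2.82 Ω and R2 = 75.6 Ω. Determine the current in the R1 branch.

Parallel bank: R_p = 1/(1/2.82 + 1/75.6) = 2.719 Ω.
V_A = 5.54 × 2.719/13.32 = 1.131 V.
Branch current I = V_A/R1 = 1.131/2.82 = 0.4010 A.

I ≈ 0.401 A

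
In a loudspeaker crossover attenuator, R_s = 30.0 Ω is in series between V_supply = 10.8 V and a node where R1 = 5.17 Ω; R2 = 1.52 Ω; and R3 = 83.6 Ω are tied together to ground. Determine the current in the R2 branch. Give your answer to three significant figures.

I ≈ 0.264 A

Combine the parallel branches: R_p = (1/5.17 + 1/1.52 + 1/83.6)⁻¹ = 1.158 Ω.
V_A = 10.8 × 1.158/31.16 = 0.4015 V.
Branch current I = V_A/R2 = 0.4015/1.52 = 0.2642 A.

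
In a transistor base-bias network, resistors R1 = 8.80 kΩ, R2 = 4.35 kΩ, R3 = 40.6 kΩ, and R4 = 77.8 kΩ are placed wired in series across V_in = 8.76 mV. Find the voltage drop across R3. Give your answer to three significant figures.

V ≈ 2.70 mV

Series total: ΣR = 8.80 + 4.35 + 40.6 + 77.8 = 131.6 kΩ.
V = V_in · R/ΣR = 8.76 × 0.3086 = 2.704 mV.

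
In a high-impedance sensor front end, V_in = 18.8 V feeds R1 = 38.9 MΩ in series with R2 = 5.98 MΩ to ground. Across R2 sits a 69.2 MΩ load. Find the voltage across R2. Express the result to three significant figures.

R2 ‖ R_L = (5.98 × 69.2)/(5.98 + 69.2) = 5.504 MΩ.
Voltage divider with the loaded lower leg: V_out = 18.8 × 5.504/(38.9 + 5.504) = 18.8 × 0.1240 = 2.330 V.

V_out ≈ 2.33 V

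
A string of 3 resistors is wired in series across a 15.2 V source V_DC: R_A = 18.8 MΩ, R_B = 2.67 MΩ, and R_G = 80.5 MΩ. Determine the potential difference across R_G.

V ≈ 12.0 V

Total series resistance ΣR = 18.8 + 2.67 + 80.5 = 102.0 MΩ.
By the voltage-divider rule, V = 15.2 × 80.50/102.0 = 12.00 V.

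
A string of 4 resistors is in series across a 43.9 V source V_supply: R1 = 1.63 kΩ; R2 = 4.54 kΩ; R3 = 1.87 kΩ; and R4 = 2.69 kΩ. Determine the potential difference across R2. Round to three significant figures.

ΣR = 1.63 + 4.54 + 1.87 + 2.69 = 10.73 kΩ.
By the voltage-divider rule, V = 43.9 × 4.540/10.73 = 18.57 V.

V ≈ 18.6 V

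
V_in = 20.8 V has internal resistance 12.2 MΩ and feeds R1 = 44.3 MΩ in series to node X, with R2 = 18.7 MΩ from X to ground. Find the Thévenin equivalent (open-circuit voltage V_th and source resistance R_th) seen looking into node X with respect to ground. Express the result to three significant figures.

V_th ≈ 5.17 V, R_th ≈ 14.0 MΩ

R1' = 12.2 + 44.3 = 56.50 MΩ (source resistance + R1).
V_th is the unloaded tap voltage: V_in · R2/(R1'+R2) = 20.8 × 0.2487 = 5.172 V.
Looking into X with the source shorted: R_th = R1'·R2/(R1'+R2) = 56.50 × 18.7/75.20 = 14.05 MΩ.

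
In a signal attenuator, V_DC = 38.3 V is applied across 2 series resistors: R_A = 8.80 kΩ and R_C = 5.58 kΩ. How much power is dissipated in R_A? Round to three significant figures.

Series current I = V_DC/ΣR = 38.3/14.38 = 2.663 mA.
V(R_A) = I·R = 23.44 V; P = V·I = 23.44 × 2.663 = 62.43 mW.

P ≈ 62.4 mW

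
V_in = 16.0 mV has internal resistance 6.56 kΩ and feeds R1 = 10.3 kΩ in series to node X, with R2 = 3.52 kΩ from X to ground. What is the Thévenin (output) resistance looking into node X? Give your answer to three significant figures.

R1' = 6.56 + 10.3 = 16.86 kΩ (source resistance + R1).
With V_in suppressed (replaced by a short), R_th = R1' ‖ R2 = (16.86 × 3.52)/(16.86 + 3.52) = 2.912 kΩ.

R_th ≈ 2.91 kΩ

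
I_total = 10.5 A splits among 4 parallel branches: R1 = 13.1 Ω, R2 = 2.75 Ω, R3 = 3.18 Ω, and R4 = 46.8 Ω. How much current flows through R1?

ΣG = 1/13.1 + 1/2.75 + 1/3.18 + 1/46.8 = 0.7758.
By the current-divider rule, I = I_total · G_k/ΣG = 10.5 × 0.09840 = 1.033 A.

I ≈ 1.03 A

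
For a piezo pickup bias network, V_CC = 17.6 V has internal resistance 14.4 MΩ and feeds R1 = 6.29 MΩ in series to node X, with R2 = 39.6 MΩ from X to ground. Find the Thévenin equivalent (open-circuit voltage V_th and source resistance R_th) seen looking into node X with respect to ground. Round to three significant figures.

V_th ≈ 11.6 V, R_th ≈ 13.6 MΩ

R1' = 14.4 + 6.29 = 20.69 MΩ (source resistance + R1).
Open-circuit (no load on X): V_th = V_CC · R2/(R1' + R2) = 17.6 × 39.6/(20.69 + 39.6) = 11.56 V.
Looking into X with the source shorted: R_th = R1'·R2/(R1'+R2) = 20.69 × 39.6/60.29 = 13.59 MΩ.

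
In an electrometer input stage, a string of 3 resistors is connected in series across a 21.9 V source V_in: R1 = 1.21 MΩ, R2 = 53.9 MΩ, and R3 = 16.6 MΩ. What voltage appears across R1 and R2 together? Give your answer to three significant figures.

V ≈ 16.8 V

ΣR = 1.21 + 53.9 + 16.6 = 71.71 MΩ.
R_{R1..R2} = 1.21 + 53.9 = 55.11 MΩ.
Voltage divider: V = V_in · (55.11 / 71.71) = 21.9 × 0.7685 = 16.83 V.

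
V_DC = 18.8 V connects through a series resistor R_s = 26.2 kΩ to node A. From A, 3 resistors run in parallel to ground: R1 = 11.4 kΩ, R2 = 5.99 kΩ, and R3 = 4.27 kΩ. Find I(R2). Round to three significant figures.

Equivalent of the parallel group: R_p = 2.046 kΩ.
V_A = 18.8 × 2.046/28.25 = 1.362 V.
I(R2) = V_A / R2 = 1.362/5.99 = 0.2273 mA.

I ≈ 0.227 mA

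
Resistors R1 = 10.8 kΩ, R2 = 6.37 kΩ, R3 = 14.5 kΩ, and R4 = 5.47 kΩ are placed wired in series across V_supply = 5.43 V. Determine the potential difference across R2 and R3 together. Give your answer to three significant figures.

ΣR = 10.8 + 6.37 + 14.5 + 5.47 = 37.14 kΩ.
R_{R2..R3} = 6.37 + 14.5 = 20.87 kΩ.
By the voltage-divider rule, V = 5.43 × 20.87/37.14 = 3.051 V.

V ≈ 3.05 V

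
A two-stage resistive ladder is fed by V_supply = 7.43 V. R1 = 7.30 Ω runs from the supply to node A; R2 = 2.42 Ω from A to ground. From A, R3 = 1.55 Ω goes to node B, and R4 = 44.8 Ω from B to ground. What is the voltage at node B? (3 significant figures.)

V_B ≈ 1.72 V

Looking into the second stage from A: R3 + R4 = 46.35 Ω appears in parallel with R2.
R2 ‖ (R3+R4) = 2.300 Ω.
V_A = 7.43 × 2.300/(7.30 + 2.300) = 1.780 V.
V_B = V_A × 0.9666 = 1.721 V.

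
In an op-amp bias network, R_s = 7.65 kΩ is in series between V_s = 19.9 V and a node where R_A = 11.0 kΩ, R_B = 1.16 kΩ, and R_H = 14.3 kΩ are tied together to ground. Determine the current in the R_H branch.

Parallel bank: R_p = 1/(1/11.0 + 1/1.16 + 1/14.3) = 0.9776 kΩ.
V_A by voltage divider: V_A = 19.9 × 0.9776/(7.65 + 0.9776) = 2.255 V.
I(R_H) = V_A / R_H = 2.255/14.3 = 0.1577 mA.

I ≈ 0.158 mA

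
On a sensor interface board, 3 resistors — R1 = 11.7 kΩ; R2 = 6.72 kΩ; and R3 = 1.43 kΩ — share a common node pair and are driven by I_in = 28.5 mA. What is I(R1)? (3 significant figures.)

Total conductance ΣG = 1/11.7 + 1/6.72 + 1/1.43 = 0.9336 (units of 1/kΩ).
R1 takes the fraction G_k/ΣG = 0.08547/0.9336 = 0.09155, so I = 28.5 × 0.09155 = 2.609 mA.

I ≈ 2.61 mA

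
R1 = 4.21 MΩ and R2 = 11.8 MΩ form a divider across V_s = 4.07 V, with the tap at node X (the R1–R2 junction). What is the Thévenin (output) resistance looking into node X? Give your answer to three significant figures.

R_th ≈ 3.10 MΩ

With V_s suppressed (replaced by a short), R_th = R1 ‖ R2 = (4.210 × 11.8)/(4.210 + 11.8) = 3.103 MΩ.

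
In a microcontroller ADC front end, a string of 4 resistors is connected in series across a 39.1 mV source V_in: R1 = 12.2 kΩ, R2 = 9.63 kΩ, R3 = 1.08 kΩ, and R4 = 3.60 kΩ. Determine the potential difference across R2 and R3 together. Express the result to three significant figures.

ΣR = 12.2 + 9.63 + 1.08 + 3.60 = 26.51 kΩ.
R_{R2..R3} = 9.63 + 1.08 = 10.71 kΩ.
Voltage divider: V = V_in · (10.71 / 26.51) = 39.1 × 0.4040 = 15.80 mV.

V ≈ 15.8 mV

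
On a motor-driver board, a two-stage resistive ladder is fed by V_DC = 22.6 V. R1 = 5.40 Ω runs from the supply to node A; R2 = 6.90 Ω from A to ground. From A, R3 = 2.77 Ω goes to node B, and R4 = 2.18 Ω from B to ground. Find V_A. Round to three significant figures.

Node A sees R2 in parallel with the series input of stage 2, R3 + R4 = 4.950 Ω.
R2 ‖ (R3+R4) = 2.882 Ω.
V_A = 22.6 × 2.882/(5.40 + 2.882) = 7.865 V.

V_A ≈ 7.86 V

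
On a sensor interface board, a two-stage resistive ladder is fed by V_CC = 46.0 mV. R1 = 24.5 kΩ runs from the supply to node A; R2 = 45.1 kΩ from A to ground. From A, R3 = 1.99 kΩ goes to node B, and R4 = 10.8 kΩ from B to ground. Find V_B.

V_B ≈ 11.2 mV

The second stage (R3 + R4 = 12.79 kΩ) loads node A in parallel with R2.
Effective lower resistance at A: R2 ‖ 12.79 = 9.964 kΩ.
V_A = 46.0 × 9.964/(24.5 + 9.964) = 13.30 mV.
V_B = V_A × 0.8444 = 11.23 mV.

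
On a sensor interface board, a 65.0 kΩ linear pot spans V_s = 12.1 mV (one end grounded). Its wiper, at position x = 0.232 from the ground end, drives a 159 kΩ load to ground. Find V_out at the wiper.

The pot divides into 49.92 kΩ above the wiper and 15.08 kΩ below.
(x·R_p) ‖ R_L = 13.77 kΩ.
V_out = 12.1 × 13.77/(49.92 + 13.77) = 2.617 mV.

V_out ≈ 2.62 mV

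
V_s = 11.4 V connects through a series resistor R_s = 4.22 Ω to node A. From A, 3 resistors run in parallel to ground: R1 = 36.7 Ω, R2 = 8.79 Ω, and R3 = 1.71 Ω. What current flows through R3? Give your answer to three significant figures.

I ≈ 1.64 A

Combine the parallel branches: R_p = (1/36.7 + 1/8.79 + 1/1.71)⁻¹ = 1.378 Ω.
V_A by voltage divider: V_A = 11.4 × 1.378/(4.22 + 1.378) = 2.806 V.
I(R3) = V_A / R3 = 2.806/1.71 = 1.641 A.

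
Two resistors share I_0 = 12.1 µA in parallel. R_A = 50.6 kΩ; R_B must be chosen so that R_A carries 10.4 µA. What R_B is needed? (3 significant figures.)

R_B ≈ 310 kΩ

In a two-way split, I_A/I_0 = R_B/(R_A + R_B).
With f = 0.8595, R_B = R_A · f/(1−f) = 50.6 × 6.118 = 309.6 kΩ.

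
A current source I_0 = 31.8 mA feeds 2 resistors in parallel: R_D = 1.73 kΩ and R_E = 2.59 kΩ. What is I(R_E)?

For two parallel branches, I_k = I_0 · (other R)/(sum of R).
So I = 31.8 × 1.73/4.320 = 12.73 mA.

I ≈ 12.7 mA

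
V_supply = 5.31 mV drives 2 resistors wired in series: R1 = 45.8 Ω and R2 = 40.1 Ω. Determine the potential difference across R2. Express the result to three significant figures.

V ≈ 2.48 mV

ΣR = 45.8 + 40.1 = 85.90 Ω.
Voltage divider: V = V_supply · (40.10 / 85.90) = 5.31 × 0.4668 = 2.479 mV.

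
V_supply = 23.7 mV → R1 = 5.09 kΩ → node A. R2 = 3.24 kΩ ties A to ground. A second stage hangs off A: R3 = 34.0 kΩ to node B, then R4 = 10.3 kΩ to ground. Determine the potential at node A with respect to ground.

V_A ≈ 8.82 mV

The second stage (R3 + R4 = 44.30 kΩ) loads node A in parallel with R2.
Effective lower resistance at A: R2 ‖ 44.30 = 3.019 kΩ.
So V_A = 23.7 × 0.3723 = 8.824 mV.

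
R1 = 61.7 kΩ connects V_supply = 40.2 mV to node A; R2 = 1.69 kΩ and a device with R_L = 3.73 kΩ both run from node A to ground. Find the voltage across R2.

The load sits in parallel with R2, giving an effective lower resistance R2' = R2·R_L/(R2+R_L) = 1.163 kΩ.
Then V_out = V_supply · R2'/(R1 + R2') = 40.2 × 1.163/62.86 = 0.7437 mV.

V_out ≈ 0.744 mV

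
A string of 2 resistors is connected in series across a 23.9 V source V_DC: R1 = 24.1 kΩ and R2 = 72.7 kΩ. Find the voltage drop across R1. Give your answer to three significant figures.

V ≈ 5.95 V

Total series resistance ΣR = 24.1 + 72.7 = 96.80 kΩ.
By the voltage-divider rule, V = 23.9 × 24.10/96.80 = 5.950 V.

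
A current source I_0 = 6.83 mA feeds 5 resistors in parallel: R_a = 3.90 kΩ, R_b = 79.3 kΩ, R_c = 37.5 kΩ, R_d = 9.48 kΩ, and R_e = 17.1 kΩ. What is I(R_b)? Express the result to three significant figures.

ΣG = 1/3.90 + 1/79.3 + 1/37.5 + 1/9.48 + 1/17.1 = 0.4597.
By the current-divider rule, I = I_0 · G_k/ΣG = 6.83 × 0.02743 = 0.1874 mA.

I ≈ 0.187 mA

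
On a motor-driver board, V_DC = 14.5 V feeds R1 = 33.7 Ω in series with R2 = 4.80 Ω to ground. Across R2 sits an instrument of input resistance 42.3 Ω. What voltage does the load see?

V_out ≈ 1.64 V

First combine the lower leg with the load: R2 ‖ R_L = 4.311 Ω.
Now apply the divider: V_out = 14.5 × 0.1134 = 1.644 V.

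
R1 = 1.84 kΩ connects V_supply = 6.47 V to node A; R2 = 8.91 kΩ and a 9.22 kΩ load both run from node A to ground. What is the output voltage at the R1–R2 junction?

R2 ‖ R_L = (8.91 × 9.22)/(8.91 + 9.22) = 4.531 kΩ.
Voltage divider with the loaded lower leg: V_out = 6.47 × 4.531/(1.84 + 4.531) = 6.47 × 0.7112 = 4.601 V.

V_out ≈ 4.60 V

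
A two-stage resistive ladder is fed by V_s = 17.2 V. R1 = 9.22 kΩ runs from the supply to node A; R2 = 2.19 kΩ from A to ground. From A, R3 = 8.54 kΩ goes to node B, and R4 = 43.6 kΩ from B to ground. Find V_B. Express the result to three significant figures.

V_B ≈ 2.67 V

The second stage (R3 + R4 = 52.14 kΩ) loads node A in parallel with R2.
Effective lower resistance at A: R2 ‖ 52.14 = 2.102 kΩ.
So V_A = 17.2 × 0.1856 = 3.193 V.
Then the unloaded second divider: V_B = V_A × R4/(R3+R4) = 3.193 × 0.8362 = 2.670 V.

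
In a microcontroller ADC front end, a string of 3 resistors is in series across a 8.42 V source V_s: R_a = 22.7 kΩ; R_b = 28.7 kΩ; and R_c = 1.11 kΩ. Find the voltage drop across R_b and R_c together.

V ≈ 4.78 V

ΣR = 22.7 + 28.7 + 1.11 = 52.51 kΩ.
R_{R_b..R_c} = 28.7 + 1.11 = 29.81 kΩ.
V = V_s · R/ΣR = 8.42 × 0.5677 = 4.780 V.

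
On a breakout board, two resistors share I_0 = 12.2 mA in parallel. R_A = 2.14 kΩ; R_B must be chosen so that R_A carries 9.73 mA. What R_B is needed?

R_B ≈ 8.43 kΩ

Two-branch current divider: I_A = I_0 · R_B/(R_A + R_B).
With f = 0.7975, R_B = R_A · f/(1−f) = 2.14 × 3.939 = 8.430 kΩ.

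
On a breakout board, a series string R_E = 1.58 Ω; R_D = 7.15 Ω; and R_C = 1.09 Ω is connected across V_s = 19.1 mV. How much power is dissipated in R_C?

ΣR = 9.820 Ω → I = 19.1/9.820 = 1.945 mA.
P = I²R = 3.783 × 1.09 = 4.124 µW.

P ≈ 4.12 µW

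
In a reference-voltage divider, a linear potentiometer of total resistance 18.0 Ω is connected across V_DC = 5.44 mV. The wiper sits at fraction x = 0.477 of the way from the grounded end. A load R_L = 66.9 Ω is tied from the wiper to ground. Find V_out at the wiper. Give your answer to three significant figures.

The pot divides into 9.414 Ω above the wiper and 8.586 Ω below.
Lower segment in parallel with the load: 8.586 ‖ 66.9 = 7.609 Ω.
Then V_out = V_DC · 7.609/(9.414 + 7.609) = 2.432 mV.

V_out ≈ 2.43 mV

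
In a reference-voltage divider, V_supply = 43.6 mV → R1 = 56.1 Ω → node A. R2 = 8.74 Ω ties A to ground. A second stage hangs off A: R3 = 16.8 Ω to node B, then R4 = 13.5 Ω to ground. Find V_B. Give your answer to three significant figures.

Looking into the second stage from A: R3 + R4 = 30.30 Ω appears in parallel with R2.
Effective lower resistance at A: R2 ‖ 30.30 = 6.783 Ω.
V_A = 43.6 × 6.783/(56.1 + 6.783) = 4.703 mV.
Stage 2 is unloaded, so V_B = V_A · R4/(R3+R4) = 4.703 × 13.5/30.30 = 2.095 mV.

V_B ≈ 2.10 mV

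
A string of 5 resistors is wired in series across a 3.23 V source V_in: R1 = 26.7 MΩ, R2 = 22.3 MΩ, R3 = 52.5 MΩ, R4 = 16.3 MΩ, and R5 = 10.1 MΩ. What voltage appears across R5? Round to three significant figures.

V ≈ 0.255 V

ΣR = 26.7 + 22.3 + 52.5 + 16.3 + 10.1 = 127.9 MΩ.
By the voltage-divider rule, V = 3.23 × 10.10/127.9 = 0.2551 V.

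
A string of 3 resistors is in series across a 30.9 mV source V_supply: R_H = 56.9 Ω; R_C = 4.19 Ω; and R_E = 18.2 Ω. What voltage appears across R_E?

V ≈ 7.09 mV

ΣR = 56.9 + 4.19 + 18.2 = 79.29 Ω.
Voltage divider: V = V_supply · (18.20 / 79.29) = 30.9 × 0.2295 = 7.093 mV.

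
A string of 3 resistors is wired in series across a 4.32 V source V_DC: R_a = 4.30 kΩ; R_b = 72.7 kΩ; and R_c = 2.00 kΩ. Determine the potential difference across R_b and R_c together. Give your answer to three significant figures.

ΣR = 4.30 + 72.7 + 2.00 = 79.00 kΩ.
R_{R_b..R_c} = 72.7 + 2.00 = 74.70 kΩ.
V = V_DC · R/ΣR = 4.32 × 0.9456 = 4.085 V.

V ≈ 4.08 V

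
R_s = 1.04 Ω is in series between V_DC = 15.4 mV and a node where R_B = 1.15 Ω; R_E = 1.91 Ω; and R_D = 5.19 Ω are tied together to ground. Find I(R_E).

I ≈ 3.04 mA

Equivalent of the parallel group: R_p = 0.6306 Ω.
V_A = 15.4 × 0.6306/1.671 = 5.813 mV.
I(R_E) = V_A / R_E = 5.813/1.91 = 3.043 mA.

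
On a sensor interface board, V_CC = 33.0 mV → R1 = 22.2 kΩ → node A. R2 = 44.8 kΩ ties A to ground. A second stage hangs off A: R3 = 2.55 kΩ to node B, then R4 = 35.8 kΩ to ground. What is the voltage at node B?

The second stage (R3 + R4 = 38.35 kΩ) loads node A in parallel with R2.
R2 ‖ (R3+R4) = 20.66 kΩ.
So V_A = 33.0 × 0.4821 = 15.91 mV.
Stage 2 is unloaded, so V_B = V_A · R4/(R3+R4) = 15.91 × 35.8/38.35 = 14.85 mV.

V_B ≈ 14.9 mV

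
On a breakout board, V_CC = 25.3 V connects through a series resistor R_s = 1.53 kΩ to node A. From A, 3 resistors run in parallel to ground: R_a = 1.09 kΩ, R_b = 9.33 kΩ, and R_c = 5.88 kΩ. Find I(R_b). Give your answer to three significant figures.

Combine the parallel branches: R_p = (1/1.09 + 1/9.33 + 1/5.88)⁻¹ = 0.8370 kΩ.
Node voltage V_A = V_CC · R_p/(R_s + R_p) = 25.3 × 0.3536 = 8.947 V.
Branch current I = V_A/R_b = 8.947/9.33 = 0.9589 mA.

I ≈ 0.959 mA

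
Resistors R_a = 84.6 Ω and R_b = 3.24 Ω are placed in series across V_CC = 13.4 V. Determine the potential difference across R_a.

V ≈ 12.9 V

ΣR = 84.6 + 3.24 = 87.84 Ω.
V = V_CC · R/ΣR = 13.4 × 0.9631 = 12.91 V.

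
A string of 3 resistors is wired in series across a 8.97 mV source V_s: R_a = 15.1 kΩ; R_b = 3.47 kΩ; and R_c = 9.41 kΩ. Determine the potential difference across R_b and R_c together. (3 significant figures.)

Series total: ΣR = 15.1 + 3.47 + 9.41 = 27.98 kΩ.
R_{R_b..R_c} = 3.47 + 9.41 = 12.88 kΩ.
V = V_s · R/ΣR = 8.97 × 0.4603 = 4.129 mV.

V ≈ 4.13 mV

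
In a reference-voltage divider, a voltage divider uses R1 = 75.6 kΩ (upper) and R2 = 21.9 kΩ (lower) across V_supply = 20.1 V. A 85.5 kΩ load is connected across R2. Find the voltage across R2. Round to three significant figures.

V_out ≈ 3.77 V

First combine the lower leg with the load: R2 ‖ R_L = 17.43 kΩ.
Then V_out = V_supply · R2'/(R1 + R2') = 20.1 × 17.43/93.03 = 3.767 V.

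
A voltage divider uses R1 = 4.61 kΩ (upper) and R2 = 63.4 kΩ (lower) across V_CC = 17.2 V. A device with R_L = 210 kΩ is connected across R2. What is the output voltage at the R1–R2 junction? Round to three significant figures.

V_out ≈ 15.7 V

The load sits in parallel with R2, giving an effective lower resistance R2' = R2·R_L/(R2+R_L) = 48.70 kΩ.
Voltage divider with the loaded lower leg: V_out = 17.2 × 48.70/(4.61 + 48.70) = 17.2 × 0.9135 = 15.71 V.
(Unloaded it would be 16.0 V; the load pulls it down.)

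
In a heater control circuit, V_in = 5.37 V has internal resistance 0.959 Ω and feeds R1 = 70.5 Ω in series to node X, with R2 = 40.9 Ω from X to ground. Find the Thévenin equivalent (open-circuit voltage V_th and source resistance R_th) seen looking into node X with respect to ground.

R1' = 0.959 + 70.5 = 71.46 Ω (source resistance + R1).
Open-circuit (no load on X): V_th = V_in · R2/(R1' + R2) = 5.37 × 40.9/(71.46 + 40.9) = 1.955 V.
Looking into X with the source shorted: R_th = R1'·R2/(R1'+R2) = 71.46 × 40.9/112.4 = 26.01 Ω.

V_th ≈ 1.95 V, R_th ≈ 26.0 Ω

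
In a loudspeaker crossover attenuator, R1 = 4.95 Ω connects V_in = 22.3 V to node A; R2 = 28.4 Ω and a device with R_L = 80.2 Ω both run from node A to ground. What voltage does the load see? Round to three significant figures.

The load sits in parallel with R2, giving an effective lower resistance R2' = R2·R_L/(R2+R_L) = 20.97 Ω.
Voltage divider with the loaded lower leg: V_out = 22.3 × 20.97/(4.95 + 20.97) = 22.3 × 0.8091 = 18.04 V.

V_out ≈ 18.0 V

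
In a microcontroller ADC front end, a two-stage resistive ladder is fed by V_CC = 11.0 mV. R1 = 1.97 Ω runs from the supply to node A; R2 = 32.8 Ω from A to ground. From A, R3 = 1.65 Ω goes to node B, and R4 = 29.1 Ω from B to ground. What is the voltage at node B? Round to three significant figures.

The second stage (R3 + R4 = 30.75 Ω) loads node A in parallel with R2.
R2 ‖ (R3+R4) = 15.87 Ω.
So V_A = 11.0 × 0.8896 = 9.785 mV.
Stage 2 is unloaded, so V_B = V_A · R4/(R3+R4) = 9.785 × 29.1/30.75 = 9.260 mV.

V_B ≈ 9.26 mV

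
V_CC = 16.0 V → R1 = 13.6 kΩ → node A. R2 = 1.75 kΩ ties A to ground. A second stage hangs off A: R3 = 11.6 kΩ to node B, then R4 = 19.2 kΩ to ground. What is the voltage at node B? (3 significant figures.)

Node A sees R2 in parallel with the series input of stage 2, R3 + R4 = 30.80 kΩ.
R2 ‖ (R3+R4) = 1.656 kΩ.
V_A = 16.0 × 1.656/(13.6 + 1.656) = 1.737 V.
Stage 2 is unloaded, so V_B = V_A · R4/(R3+R4) = 1.737 × 19.2/30.80 = 1.083 V.

V_B ≈ 1.08 V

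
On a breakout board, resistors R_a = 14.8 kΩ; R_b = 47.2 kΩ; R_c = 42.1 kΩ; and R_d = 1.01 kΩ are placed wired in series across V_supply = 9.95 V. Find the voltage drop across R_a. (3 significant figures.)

V ≈ 1.40 V

Total series resistance ΣR = 14.8 + 47.2 + 42.1 + 1.01 = 105.1 kΩ.
By the voltage-divider rule, V = 9.95 × 14.80/105.1 = 1.401 V.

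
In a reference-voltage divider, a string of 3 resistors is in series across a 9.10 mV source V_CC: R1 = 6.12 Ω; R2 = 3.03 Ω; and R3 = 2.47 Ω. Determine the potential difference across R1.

Series total: ΣR = 6.12 + 3.03 + 2.47 = 11.62 Ω.
V = V_CC · R/ΣR = 9.10 × 0.5267 = 4.793 mV.

V ≈ 4.79 mV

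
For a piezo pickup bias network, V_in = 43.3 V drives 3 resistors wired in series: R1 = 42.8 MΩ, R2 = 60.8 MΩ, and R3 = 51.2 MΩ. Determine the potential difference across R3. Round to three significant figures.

V ≈ 14.3 V

ΣR = 42.8 + 60.8 + 51.2 = 154.8 MΩ.
V = V_in · R/ΣR = 43.3 × 0.3307 = 14.32 V.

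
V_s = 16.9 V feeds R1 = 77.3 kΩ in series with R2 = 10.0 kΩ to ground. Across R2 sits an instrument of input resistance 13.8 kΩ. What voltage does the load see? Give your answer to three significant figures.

V_out ≈ 1.18 V

R2 ‖ R_L = (10.0 × 13.8)/(10.0 + 13.8) = 5.798 kΩ.
Now apply the divider: V_out = 16.9 × 0.06978 = 1.179 V.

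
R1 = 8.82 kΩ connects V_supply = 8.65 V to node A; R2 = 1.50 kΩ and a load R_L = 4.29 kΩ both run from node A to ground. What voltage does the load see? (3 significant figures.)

First combine the lower leg with the load: R2 ‖ R_L = 1.111 kΩ.
Then V_out = V_supply · R2'/(R1 + R2') = 8.65 × 1.111/9.931 = 0.9680 V.

V_out ≈ 0.968 V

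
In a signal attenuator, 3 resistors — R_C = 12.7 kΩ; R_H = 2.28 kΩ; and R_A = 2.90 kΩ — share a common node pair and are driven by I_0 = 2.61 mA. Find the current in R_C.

ΣG = 1/12.7 + 1/2.28 + 1/2.90 = 0.8622.
By the current-divider rule, I = I_0 · G_k/ΣG = 2.61 × 0.09133 = 0.2384 mA.

I ≈ 0.238 mA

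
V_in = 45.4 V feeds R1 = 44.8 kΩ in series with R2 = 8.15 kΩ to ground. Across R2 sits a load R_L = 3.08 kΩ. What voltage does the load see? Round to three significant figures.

First combine the lower leg with the load: R2 ‖ R_L = 2.235 kΩ.
Voltage divider with the loaded lower leg: V_out = 45.4 × 2.235/(44.8 + 2.235) = 45.4 × 0.04752 = 2.158 V.
(Unloaded it would be 6.99 V; the load pulls it down.)

V_out ≈ 2.16 V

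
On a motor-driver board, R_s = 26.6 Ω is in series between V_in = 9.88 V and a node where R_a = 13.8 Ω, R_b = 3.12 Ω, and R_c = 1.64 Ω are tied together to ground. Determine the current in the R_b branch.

Combine the parallel branches: R_p = (1/13.8 + 1/3.12 + 1/1.64)⁻¹ = 0.9973 Ω.
V_A by voltage divider: V_A = 9.88 × 0.9973/(26.6 + 0.9973) = 0.3570 V.
Branch current I = V_A/R_b = 0.3570/3.12 = 0.1144 A.
(Equivalently: I_total = 0.3580 A, then current-divider fraction G_k/ΣG = 0.3196.)

I ≈ 0.114 A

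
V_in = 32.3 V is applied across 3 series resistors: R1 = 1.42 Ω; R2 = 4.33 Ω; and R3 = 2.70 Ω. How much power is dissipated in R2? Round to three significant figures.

P ≈ 63.3 W

Series current I = V_in/ΣR = 32.3/8.450 = 3.822 A.
P(R2) = I²·R2 = (3.822)² × 4.33 = 63.27 W.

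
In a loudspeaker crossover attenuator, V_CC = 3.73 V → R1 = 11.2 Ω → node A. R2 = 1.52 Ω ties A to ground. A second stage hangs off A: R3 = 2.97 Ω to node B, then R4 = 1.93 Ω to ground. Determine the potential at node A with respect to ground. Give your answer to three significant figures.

V_A ≈ 0.350 V

The second stage (R3 + R4 = 4.900 Ω) loads node A in parallel with R2.
Effective lower resistance at A: R2 ‖ 4.900 = 1.160 Ω.
V_A = 3.73 × 1.160/(11.2 + 1.160) = 0.3501 V.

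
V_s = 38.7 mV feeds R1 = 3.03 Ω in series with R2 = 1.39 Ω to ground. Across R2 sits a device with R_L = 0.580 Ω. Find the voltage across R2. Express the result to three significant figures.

V_out ≈ 4.60 mV

The load sits in parallel with R2, giving an effective lower resistance R2' = R2·R_L/(R2+R_L) = 0.4092 Ω.
Now apply the divider: V_out = 38.7 × 0.1190 = 4.605 mV.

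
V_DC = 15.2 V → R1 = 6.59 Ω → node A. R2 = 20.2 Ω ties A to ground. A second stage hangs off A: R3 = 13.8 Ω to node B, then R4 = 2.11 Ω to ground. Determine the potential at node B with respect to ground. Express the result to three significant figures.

The second stage (R3 + R4 = 15.91 Ω) loads node A in parallel with R2.
R2 ‖ (R3+R4) = 8.900 Ω.
First divider: V_A = V_DC · 8.900/(6.59 + 8.900) = 8.733 V.
V_B = V_A × 0.1326 = 1.158 V.

V_B ≈ 1.16 V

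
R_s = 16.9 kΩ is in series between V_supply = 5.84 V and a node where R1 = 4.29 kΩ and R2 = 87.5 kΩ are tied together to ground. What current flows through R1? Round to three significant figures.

Combine the parallel branches: R_p = (1/4.29 + 1/87.5)⁻¹ = 4.089 kΩ.
V_A = 5.84 × 4.089/20.99 = 1.138 V.
Branch current I = V_A/R1 = 1.138/4.29 = 0.2652 mA.
(Check via current divider: I_total = 0.2782 mA; share G_k/ΣG = 0.9533 → same result.)

I ≈ 0.265 mA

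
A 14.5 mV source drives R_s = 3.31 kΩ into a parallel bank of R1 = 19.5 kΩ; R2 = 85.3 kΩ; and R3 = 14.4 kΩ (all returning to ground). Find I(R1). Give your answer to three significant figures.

I ≈ 0.517 µA

Parallel bank: R_p = 1/(1/19.5 + 1/85.3 + 1/14.4) = 7.550 kΩ.
V_A = 14.5 × 7.550/10.86 = 10.08 mV.
Branch current I = V_A/R1 = 10.08/19.5 = 0.5170 µA.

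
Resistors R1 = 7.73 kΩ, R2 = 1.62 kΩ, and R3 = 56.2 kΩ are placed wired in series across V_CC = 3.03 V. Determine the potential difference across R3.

Total series resistance ΣR = 7.73 + 1.62 + 56.2 = 65.55 kΩ.
V = V_CC · R/ΣR = 3.03 × 0.8574 = 2.598 V.

V ≈ 2.60 V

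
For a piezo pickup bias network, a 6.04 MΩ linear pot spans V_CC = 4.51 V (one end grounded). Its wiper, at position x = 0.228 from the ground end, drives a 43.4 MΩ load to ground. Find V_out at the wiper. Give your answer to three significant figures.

V_out ≈ 1.00 V

Lower segment x·R_p = 1.377 MΩ; upper segment (1−x)·R_p = 4.663 MΩ.
(x·R_p) ‖ R_L = 1.335 MΩ.
Loaded-divider output: V_out = 4.51 × 0.2225 = 1.004 V.
(Unloaded: V_out = x·V_CC = 1.03 V.)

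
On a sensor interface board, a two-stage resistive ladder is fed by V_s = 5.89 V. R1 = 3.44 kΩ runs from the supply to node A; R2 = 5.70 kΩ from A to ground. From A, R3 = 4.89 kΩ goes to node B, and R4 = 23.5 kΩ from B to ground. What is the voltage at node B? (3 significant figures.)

V_B ≈ 2.83 V

The second stage (R3 + R4 = 28.39 kΩ) loads node A in parallel with R2.
R2 ‖ (R3+R4) = 4.747 kΩ.
First divider: V_A = V_s · 4.747/(3.44 + 4.747) = 3.415 V.
Stage 2 is unloaded, so V_B = V_A · R4/(R3+R4) = 3.415 × 23.5/28.39 = 2.827 V.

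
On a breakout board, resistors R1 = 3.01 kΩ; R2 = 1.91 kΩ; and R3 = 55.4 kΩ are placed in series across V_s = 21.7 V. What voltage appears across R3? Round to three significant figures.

V ≈ 19.9 V

Total series resistance ΣR = 3.01 + 1.91 + 55.4 = 60.32 kΩ.
By the voltage-divider rule, V = 21.7 × 55.40/60.32 = 19.93 V.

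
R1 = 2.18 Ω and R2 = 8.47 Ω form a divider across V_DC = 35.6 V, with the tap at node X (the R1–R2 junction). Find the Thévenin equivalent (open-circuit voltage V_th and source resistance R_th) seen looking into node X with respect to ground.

V_th ≈ 28.3 V, R_th ≈ 1.73 Ω

Open-circuit (no load on X): V_th = V_DC · R2/(R1 + R2) = 35.6 × 8.47/(2.180 + 8.47) = 28.31 V.
Looking into X with the source shorted: R_th = R1·R2/(R1+R2) = 2.180 × 8.47/10.65 = 1.734 Ω.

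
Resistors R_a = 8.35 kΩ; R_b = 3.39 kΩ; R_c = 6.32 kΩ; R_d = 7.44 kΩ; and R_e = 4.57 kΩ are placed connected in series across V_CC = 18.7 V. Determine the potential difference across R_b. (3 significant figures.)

V ≈ 2.11 V

Series total: ΣR = 8.35 + 3.39 + 6.32 + 7.44 + 4.57 = 30.07 kΩ.
V = V_CC · R/ΣR = 18.7 × 0.1127 = 2.108 V.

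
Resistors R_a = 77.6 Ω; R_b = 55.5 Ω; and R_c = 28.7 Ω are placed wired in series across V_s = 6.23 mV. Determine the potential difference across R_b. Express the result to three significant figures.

Total series resistance ΣR = 77.6 + 55.5 + 28.7 = 161.8 Ω.
By the voltage-divider rule, V = 6.23 × 55.50/161.8 = 2.137 mV.

V ≈ 2.14 mV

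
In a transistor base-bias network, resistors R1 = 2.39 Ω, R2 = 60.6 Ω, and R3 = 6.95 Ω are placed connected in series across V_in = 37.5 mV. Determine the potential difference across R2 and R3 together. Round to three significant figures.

Total series resistance ΣR = 2.39 + 60.6 + 6.95 = 69.94 Ω.
R_{R2..R3} = 60.6 + 6.95 = 67.55 Ω.
By the voltage-divider rule, V = 37.5 × 67.55/69.94 = 36.22 mV.

V ≈ 36.2 mV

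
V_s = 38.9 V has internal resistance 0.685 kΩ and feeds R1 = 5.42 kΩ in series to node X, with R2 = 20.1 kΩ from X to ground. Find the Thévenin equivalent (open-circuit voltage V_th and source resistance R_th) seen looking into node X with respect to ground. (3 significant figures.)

R1' = 0.685 + 5.42 = 6.105 kΩ (source resistance + R1).
V_th is the unloaded tap voltage: V_s · R2/(R1'+R2) = 38.9 × 0.7670 = 29.84 V.
Zeroing V_s shorts the top of R1' to ground, so R_th = R1' ‖ R2 = 4.683 kΩ.

V_th ≈ 29.8 V, R_th ≈ 4.68 kΩ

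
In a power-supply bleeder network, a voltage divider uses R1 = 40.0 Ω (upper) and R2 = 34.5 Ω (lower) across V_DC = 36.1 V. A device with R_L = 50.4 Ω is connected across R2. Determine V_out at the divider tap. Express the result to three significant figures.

V_out ≈ 12.2 V

First combine the lower leg with the load: R2 ‖ R_L = 20.48 Ω.
Then V_out = V_DC · R2'/(R1 + R2') = 36.1 × 20.48/60.48 = 12.22 V.
(Unloaded it would be 16.7 V; the load pulls it down.)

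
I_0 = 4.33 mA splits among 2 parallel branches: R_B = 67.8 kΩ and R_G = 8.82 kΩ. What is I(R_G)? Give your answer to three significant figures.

I ≈ 3.83 mA

Two-branch current divider: I_k = I_0 · R_other/(R_1 + R_2).
I(R_G) = 4.33 × 67.8/(67.8 + 8.82) = 4.33 × 0.8849 = 3.832 mA.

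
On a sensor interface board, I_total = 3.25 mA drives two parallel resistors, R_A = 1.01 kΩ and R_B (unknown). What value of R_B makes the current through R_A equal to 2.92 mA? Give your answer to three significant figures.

Two-branch current divider: I_A = I_total · R_B/(R_A + R_B).
2.92/3.25 = R_B/(R_A + R_B) → R_B = R_A · (0.8985)/(1 − 0.8985) = 1.01 × 8.848 = 8.937 kΩ.

R_B ≈ 8.94 kΩ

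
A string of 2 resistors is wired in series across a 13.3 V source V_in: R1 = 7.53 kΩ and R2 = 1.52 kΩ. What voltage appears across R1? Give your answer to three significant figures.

Total series resistance ΣR = 7.53 + 1.52 = 9.050 kΩ.
By the voltage-divider rule, V = 13.3 × 7.530/9.050 = 11.07 V.

V ≈ 11.1 V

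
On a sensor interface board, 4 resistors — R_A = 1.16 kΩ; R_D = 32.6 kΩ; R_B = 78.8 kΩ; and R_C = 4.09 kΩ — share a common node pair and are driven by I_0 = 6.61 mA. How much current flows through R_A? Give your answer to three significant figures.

Conductances: ΣG = 1/1.16 + 1/32.6 + 1/78.8 + 1/4.09 = 1.150 (1/kΩ).
Current divider: I(R_A) = I_0 · G_k/ΣG = 6.61 × (0.8621/1.150) = 6.61 × 0.7497 = 4.955 mA.

I ≈ 4.96 mA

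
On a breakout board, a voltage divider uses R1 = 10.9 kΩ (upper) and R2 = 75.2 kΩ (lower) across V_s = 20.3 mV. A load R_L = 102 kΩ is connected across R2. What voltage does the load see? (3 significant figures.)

V_out ≈ 16.2 mV

First combine the lower leg with the load: R2 ‖ R_L = 43.29 kΩ.
Then V_out = V_s · R2'/(R1 + R2') = 20.3 × 43.29/54.19 = 16.22 mV.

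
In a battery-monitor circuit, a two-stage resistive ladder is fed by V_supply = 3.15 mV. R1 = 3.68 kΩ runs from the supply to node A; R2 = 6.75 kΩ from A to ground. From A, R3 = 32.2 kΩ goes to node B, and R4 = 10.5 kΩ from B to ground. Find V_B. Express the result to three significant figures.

V_B ≈ 0.475 mV

Looking into the second stage from A: R3 + R4 = 42.70 kΩ appears in parallel with R2.
R2 ‖ (R3+R4) = 5.829 kΩ.
V_A = 3.15 × 5.829/(3.68 + 5.829) = 1.931 mV.
Stage 2 is unloaded, so V_B = V_A · R4/(R3+R4) = 1.931 × 10.5/42.70 = 0.4748 mV.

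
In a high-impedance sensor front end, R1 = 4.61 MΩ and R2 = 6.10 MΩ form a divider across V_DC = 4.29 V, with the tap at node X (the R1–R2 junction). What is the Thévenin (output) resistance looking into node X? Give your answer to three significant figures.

R_th ≈ 2.63 MΩ

Looking into X with the source shorted: R_th = R1·R2/(R1+R2) = 4.610 × 6.10/10.71 = 2.626 MΩ.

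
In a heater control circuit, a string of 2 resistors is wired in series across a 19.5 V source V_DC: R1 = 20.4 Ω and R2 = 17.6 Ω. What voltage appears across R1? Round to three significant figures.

ΣR = 20.4 + 17.6 = 38.00 Ω.
Voltage divider: V = V_DC · (20.40 / 38.00) = 19.5 × 0.5368 = 10.47 V.

V ≈ 10.5 V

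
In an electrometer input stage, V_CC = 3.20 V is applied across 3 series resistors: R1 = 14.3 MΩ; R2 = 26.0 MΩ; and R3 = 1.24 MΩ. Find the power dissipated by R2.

ΣR = 41.54 MΩ → I = 3.20/41.54 = 0.07703 µA.
V(R2) = I·R = 2.003 V; P = V·I = 2.003 × 0.07703 = 0.1543 µW.

P ≈ 0.154 µW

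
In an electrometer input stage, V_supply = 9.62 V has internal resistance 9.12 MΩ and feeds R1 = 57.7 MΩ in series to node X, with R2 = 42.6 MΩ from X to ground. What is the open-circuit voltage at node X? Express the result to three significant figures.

R1' = 9.12 + 57.7 = 66.82 MΩ (source resistance + R1).
With X open, the divider is unloaded: V_th = 9.62 × 42.6/109.4 = 3.745 V.

V_th ≈ 3.75 V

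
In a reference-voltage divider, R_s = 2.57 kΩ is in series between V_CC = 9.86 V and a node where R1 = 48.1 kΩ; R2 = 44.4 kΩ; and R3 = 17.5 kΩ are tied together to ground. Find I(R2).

I ≈ 0.177 mA

Combine the parallel branches: R_p = (1/48.1 + 1/44.4 + 1/17.5)⁻¹ = 9.955 kΩ.
Node voltage V_A = V_CC · R_p/(R_s + R_p) = 9.86 × 0.7948 = 7.837 V.
I(R2) = V_A / R2 = 7.837/44.4 = 0.1765 mA.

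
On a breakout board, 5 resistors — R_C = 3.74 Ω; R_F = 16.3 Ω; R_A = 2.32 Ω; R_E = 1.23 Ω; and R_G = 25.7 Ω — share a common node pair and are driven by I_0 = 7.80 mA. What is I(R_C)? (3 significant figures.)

I ≈ 1.29 mA

ΣG = 1/3.74 + 1/16.3 + 1/2.32 + 1/1.23 + 1/25.7 = 1.612.
By the current-divider rule, I = I_0 · G_k/ΣG = 7.80 × 0.1659 = 1.294 mA.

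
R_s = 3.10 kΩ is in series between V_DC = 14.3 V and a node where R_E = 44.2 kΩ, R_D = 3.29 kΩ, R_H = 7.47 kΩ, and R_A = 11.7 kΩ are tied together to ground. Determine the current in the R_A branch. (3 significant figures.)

Combine the parallel branches: R_p = (1/44.2 + 1/3.29 + 1/7.47 + 1/11.7)⁻¹ = 1.832 kΩ.
V_A = 14.3 × 1.832/4.932 = 5.311 V.
I(R_A) = V_A / R_A = 5.311/11.7 = 0.4540 mA.

I ≈ 0.454 mA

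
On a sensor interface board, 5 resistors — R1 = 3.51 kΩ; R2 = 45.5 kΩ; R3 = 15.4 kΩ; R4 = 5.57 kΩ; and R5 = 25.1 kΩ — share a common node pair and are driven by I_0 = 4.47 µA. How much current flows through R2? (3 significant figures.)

Conductances: ΣG = 1/3.51 + 1/45.5 + 1/15.4 + 1/5.57 + 1/25.1 = 0.5912 (1/kΩ).
Current divider: I(R2) = I_0 · G_k/ΣG = 4.47 × (0.02198/0.5912) = 4.47 × 0.03718 = 0.1662 µA.

I ≈ 0.166 µA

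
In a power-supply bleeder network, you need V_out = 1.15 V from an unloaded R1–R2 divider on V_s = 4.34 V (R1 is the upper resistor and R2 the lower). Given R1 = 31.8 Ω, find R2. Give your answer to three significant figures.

R2 ≈ 11.5 Ω

V_out/V_s = R2/(R1+R2) = 0.2650.
Rearranging, R2 = R1·k/(1−k) = 31.8 × 0.3605 = 11.46 Ω.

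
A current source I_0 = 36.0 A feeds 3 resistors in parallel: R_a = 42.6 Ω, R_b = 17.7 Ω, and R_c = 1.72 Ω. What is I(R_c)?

I ≈ 31.6 A

Conductances: ΣG = 1/42.6 + 1/17.7 + 1/1.72 = 0.6614 (1/Ω).
Current divider: I(R_c) = I_0 · G_k/ΣG = 36.0 × (0.5814/0.6614) = 36.0 × 0.8791 = 31.65 A.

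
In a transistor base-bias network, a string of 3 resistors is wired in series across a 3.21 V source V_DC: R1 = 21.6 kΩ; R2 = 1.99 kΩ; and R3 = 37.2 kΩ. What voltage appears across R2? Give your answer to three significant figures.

ΣR = 21.6 + 1.99 + 37.2 = 60.79 kΩ.
Voltage divider: V = V_DC · (1.990 / 60.79) = 3.21 × 0.03274 = 0.1051 V.

V ≈ 0.105 V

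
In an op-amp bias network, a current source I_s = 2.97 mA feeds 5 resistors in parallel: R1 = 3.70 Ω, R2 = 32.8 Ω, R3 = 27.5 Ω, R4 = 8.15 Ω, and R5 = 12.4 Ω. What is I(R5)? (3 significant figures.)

Conductances: ΣG = 1/3.70 + 1/32.8 + 1/27.5 + 1/8.15 + 1/12.4 = 0.5405 (1/Ω).
Current divider: I(R5) = I_s · G_k/ΣG = 2.97 × (0.08065/0.5405) = 2.97 × 0.1492 = 0.4432 mA.

I ≈ 0.443 mA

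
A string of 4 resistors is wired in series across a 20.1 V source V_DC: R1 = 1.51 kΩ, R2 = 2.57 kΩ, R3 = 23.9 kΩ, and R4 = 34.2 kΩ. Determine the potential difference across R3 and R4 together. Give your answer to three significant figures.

ΣR = 1.51 + 2.57 + 23.9 + 34.2 = 62.18 kΩ.
R_{R3..R4} = 23.9 + 34.2 = 58.10 kΩ.
Voltage divider: V = V_DC · (58.10 / 62.18) = 20.1 × 0.9344 = 18.78 V.

V ≈ 18.8 V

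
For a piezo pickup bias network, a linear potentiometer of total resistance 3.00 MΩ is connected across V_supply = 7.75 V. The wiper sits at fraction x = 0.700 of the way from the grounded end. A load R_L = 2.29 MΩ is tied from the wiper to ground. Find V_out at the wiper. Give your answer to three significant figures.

Lower segment x·R_p = 2.100 MΩ; upper segment (1−x)·R_p = 0.9000 MΩ.
(x·R_p) ‖ R_L = 1.095 MΩ.
Then V_out = V_supply · 1.095/(0.9000 + 1.095) = 4.255 V.

V_out ≈ 4.25 V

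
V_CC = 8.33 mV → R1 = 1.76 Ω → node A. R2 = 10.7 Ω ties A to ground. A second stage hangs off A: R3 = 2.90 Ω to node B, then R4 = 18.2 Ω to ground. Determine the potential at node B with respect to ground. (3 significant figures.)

The second stage (R3 + R4 = 21.10 Ω) loads node A in parallel with R2.
Effective lower resistance at A: R2 ‖ 21.10 = 7.100 Ω.
V_A = 8.33 × 7.100/(1.76 + 7.100) = 6.675 mV.
Then the unloaded second divider: V_B = V_A × R4/(R3+R4) = 6.675 × 0.8626 = 5.758 mV.

V_B ≈ 5.76 mV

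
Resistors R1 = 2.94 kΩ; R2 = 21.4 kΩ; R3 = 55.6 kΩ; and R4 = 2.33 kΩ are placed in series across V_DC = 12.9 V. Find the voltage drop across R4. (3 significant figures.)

V ≈ 0.365 V

Series total: ΣR = 2.94 + 21.4 + 55.6 + 2.33 = 82.27 kΩ.
By the voltage-divider rule, V = 12.9 × 2.330/82.27 = 0.3653 V.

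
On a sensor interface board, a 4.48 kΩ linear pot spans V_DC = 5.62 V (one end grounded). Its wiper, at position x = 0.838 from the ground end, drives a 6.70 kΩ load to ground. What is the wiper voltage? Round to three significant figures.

V_out ≈ 4.32 V

Lower segment x·R_p = 3.754 kΩ; upper segment (1−x)·R_p = 0.7258 kΩ.
(x·R_p) ‖ R_L = 2.406 kΩ.
Loaded-divider output: V_out = 5.62 × 0.7683 = 4.318 V.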